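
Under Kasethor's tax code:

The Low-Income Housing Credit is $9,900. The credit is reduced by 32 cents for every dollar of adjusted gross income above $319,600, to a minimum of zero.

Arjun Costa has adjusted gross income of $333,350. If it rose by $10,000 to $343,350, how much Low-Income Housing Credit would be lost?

$3,200

At $333,350 — 32% of the $13,750 excess over $319,600 is $4,400; credit = $9,900 − $4,400 = $5,500.
At $343,350 — 32% of the $23,750 excess over $319,600 is $7,600; credit = $9,900 − $7,600 = $2,300.
Lost: $5,500 − $2,300 = $3,200.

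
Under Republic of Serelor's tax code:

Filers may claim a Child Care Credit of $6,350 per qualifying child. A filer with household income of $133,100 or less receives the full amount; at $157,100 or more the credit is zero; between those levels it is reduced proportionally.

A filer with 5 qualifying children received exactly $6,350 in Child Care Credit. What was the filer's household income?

$152,300

Full credit = 5 × $6,350 = $31,750.
$6,350 is 6,350/31,750 of the full $31,750, so 25,400/31,750 of the $24,000 range has been used: income = $133,100 + $24,000 × 25,400/31,750 = $152,300.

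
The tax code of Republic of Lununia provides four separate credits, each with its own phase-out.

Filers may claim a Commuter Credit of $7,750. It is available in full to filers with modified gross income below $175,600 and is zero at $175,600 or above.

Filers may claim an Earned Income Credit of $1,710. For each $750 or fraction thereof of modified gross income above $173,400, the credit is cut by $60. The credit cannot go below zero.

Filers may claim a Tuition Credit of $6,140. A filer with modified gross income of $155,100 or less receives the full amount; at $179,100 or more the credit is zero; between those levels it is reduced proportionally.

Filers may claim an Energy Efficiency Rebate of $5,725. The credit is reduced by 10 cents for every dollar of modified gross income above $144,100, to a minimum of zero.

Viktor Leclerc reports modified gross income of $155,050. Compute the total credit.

$20,230

Commuter Credit: $155,050 is below the $175,600 cutoff, so the full $7,750 applies.
Earned Income Credit: $155,050 is at or below the $173,400 threshold, so the full $1,710 applies.
Tuition Credit: $155,050 is at or below the $155,100 threshold, so the full $6,140 applies.
Energy Efficiency Rebate: 10% of the $10,950 excess over $144,100 is $1,095; credit = $5,725 − $1,095 = $4,630.
Total: $7,750 + $1,710 + $6,140 + $4,630 = $20,230.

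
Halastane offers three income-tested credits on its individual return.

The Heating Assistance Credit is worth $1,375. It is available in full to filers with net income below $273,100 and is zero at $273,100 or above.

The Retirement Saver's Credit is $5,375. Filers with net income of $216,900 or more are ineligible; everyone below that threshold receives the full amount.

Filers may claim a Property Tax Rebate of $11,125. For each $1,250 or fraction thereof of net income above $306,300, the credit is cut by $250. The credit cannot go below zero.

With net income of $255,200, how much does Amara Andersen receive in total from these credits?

$12,500

Heating Assistance Credit: $255,200 is below the $273,100 cutoff, so the full $1,375 applies.
Retirement Saver's Credit: $255,200 meets or exceeds the $216,900 cutoff, so the credit is $0.
Property Tax Rebate: $255,200 is at or below the $306,300 threshold, so the full $11,125 applies.
Total: $1,375 + $0 + $11,125 = $12,500.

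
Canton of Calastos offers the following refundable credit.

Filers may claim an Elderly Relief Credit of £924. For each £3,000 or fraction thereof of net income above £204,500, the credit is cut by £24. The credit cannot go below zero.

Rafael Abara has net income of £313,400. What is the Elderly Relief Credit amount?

Elderly Relief Credit: income exceeds £204,500 by £108,900, which is 37 full-or-partial £3,000 increments; reduction = 37 × £24 = £888, leaving £36.

£36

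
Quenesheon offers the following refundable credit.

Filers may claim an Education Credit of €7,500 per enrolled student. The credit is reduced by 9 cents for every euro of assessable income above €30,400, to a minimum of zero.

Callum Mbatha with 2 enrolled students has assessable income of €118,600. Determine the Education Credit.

Education Credit: base = 2 × €7,500 = €15,000. 9% of the €88,200 excess over €30,400 is €7,938; credit = €15,000 − €7,938 = €7,062.

€7,062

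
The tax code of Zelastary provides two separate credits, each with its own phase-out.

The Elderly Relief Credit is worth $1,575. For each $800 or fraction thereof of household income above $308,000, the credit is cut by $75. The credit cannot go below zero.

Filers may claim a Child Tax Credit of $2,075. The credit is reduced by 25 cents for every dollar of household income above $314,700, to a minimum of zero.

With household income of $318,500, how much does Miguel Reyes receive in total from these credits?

$1,650

Elderly Relief Credit: income exceeds $308,000 by $10,500, which is 14 full-or-partial $800 increments; reduction = 14 × $75 = $1,050, leaving $525.
Child Tax Credit: 25% of the $3,800 excess over $314,700 is $950; credit = $2,075 − $950 = $1,125.
Total: $525 + $1,125 = $1,650.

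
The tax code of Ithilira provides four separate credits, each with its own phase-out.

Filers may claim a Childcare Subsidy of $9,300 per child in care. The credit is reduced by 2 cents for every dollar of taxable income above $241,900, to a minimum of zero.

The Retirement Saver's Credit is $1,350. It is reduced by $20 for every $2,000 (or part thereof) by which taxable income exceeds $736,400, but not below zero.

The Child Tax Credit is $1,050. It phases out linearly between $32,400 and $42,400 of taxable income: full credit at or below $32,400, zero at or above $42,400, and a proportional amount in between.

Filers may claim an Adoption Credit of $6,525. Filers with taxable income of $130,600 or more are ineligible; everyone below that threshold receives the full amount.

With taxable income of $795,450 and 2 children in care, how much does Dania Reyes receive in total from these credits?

Childcare Subsidy: base = 2 × $9,300 = $18,600. 2% of the $553,550 excess over $241,900 is $11,071; credit = $18,600 − $11,071 = $7,529.
Retirement Saver's Credit: income exceeds $736,400 by $59,050, which is 30 full-or-partial $2,000 increments; reduction = 30 × $20 = $600, leaving $750.
Child Tax Credit: $795,450 is at or above $42,400, so the credit is $0.
Adoption Credit: $795,450 meets or exceeds the $130,600 cutoff, so the credit is $0.
Total: $7,529 + $750 + $0 + $0 = $8,279.

$8,279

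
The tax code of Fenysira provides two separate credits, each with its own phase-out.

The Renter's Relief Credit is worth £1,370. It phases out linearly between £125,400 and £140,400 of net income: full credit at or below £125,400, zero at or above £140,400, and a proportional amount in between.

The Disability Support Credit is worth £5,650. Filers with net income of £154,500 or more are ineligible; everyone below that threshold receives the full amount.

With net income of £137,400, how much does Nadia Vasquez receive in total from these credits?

£5,924

Renter's Relief Credit: £137,400 is £12,000 into a £15,000 phase-out range, leaving 3,000/15,000 of the credit: £1,370 × 3,000/15,000 = £274.
Disability Support Credit: £137,400 is below the £154,500 cutoff, so the full £5,650 applies.
Total: £274 + £5,650 = £5,924.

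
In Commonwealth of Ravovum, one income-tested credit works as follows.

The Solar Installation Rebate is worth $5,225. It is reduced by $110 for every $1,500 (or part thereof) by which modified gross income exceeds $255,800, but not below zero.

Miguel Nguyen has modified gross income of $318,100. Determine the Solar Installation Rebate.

Solar Installation Rebate: income exceeds $255,800 by $62,300, which is 42 full-or-partial $1,500 increments; reduction = 42 × $110 = $4,620, leaving $605.

$605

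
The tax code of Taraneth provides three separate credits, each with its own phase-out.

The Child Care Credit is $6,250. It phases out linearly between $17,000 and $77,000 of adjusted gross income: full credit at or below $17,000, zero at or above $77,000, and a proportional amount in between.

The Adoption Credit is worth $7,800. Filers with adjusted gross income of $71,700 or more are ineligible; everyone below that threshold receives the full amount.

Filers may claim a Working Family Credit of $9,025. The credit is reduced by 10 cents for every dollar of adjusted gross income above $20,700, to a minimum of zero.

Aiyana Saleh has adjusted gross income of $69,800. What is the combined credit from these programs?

$12,665

Child Care Credit: $69,800 is $52,800 into a $60,000 phase-out range, leaving 7,200/60,000 of the credit: $6,250 × 7,200/60,000 = $750.
Adoption Credit: $69,800 is below the $71,700 cutoff, so the full $7,800 applies.
Working Family Credit: 10% of the $49,100 excess over $20,700 is $4,910; credit = $9,025 − $4,910 = $4,115.
Total: $750 + $7,800 + $4,115 = $12,665.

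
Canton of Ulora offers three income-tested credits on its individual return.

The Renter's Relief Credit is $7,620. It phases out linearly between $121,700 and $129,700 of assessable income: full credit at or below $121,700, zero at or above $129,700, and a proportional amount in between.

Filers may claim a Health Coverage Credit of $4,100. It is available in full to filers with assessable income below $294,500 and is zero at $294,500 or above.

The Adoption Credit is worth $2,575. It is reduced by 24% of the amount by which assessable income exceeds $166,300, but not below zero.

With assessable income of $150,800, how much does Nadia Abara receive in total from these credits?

$6,675

Renter's Relief Credit: $150,800 is at or above $129,700, so the credit is $0.
Health Coverage Credit: $150,800 is below the $294,500 cutoff, so the full $4,100 applies.
Adoption Credit: $150,800 is at or below the $166,300 threshold, so the full $2,575 applies.
Total: $0 + $4,100 + $2,575 = $6,675.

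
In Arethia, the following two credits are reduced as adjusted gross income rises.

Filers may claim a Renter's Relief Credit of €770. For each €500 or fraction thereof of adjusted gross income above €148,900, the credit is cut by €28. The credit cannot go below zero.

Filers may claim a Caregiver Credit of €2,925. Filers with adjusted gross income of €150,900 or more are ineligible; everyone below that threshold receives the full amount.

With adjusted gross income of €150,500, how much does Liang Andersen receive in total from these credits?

€3,583

Renter's Relief Credit: income exceeds €148,900 by €1,600, which is 4 full-or-partial €500 increments; reduction = 4 × €28 = €112, leaving €658.
Caregiver Credit: €150,500 is below the €150,900 cutoff, so the full €2,925 applies.
Total: €658 + €2,925 = €3,583.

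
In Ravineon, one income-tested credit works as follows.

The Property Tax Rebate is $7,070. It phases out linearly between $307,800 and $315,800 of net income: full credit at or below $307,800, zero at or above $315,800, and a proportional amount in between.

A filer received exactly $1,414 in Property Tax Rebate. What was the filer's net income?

$1,414 is 1,414/7,070 of the full $7,070, so 5,656/7,070 of the $8,000 range has been used: income = $307,800 + $8,000 × 5,656/7,070 = $314,200.

$314,200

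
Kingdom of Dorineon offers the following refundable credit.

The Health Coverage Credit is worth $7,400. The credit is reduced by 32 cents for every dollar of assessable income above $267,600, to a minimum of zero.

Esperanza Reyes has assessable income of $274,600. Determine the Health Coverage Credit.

$5,160

Health Coverage Credit: 32% of the $7,000 excess over $267,600 is $2,240; credit = $7,400 − $2,240 = $5,160.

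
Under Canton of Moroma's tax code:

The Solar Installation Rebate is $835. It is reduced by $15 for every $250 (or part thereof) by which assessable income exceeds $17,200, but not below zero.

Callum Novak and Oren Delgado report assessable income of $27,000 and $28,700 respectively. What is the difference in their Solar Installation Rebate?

Callum ($27,000): Solar Installation Rebate: income exceeds $17,200 by $9,800, which is 40 full-or-partial $250 increments; reduction = 40 × $15 = $600, leaving $235.
Oren ($28,700): Solar Installation Rebate: income exceeds $17,200 by $11,500, which is 46 full-or-partial $250 increments; reduction = 46 × $15 = $690, leaving $145.
Difference: |$235 − $145| = $90.

$90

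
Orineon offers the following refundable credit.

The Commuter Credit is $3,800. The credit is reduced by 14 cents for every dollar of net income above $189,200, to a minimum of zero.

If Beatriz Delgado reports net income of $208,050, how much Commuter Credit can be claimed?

$1,161

Commuter Credit: 14% of the $18,850 excess over $189,200 is $2,639; credit = $3,800 − $2,639 = $1,161.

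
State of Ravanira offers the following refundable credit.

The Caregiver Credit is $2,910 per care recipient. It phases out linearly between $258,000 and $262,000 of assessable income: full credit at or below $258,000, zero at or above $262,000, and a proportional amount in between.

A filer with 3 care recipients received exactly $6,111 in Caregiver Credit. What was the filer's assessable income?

Full credit = 3 × $2,910 = $8,730.
$6,111 is 6,111/8,730 of the full $8,730, so 2,619/8,730 of the $4,000 range has been used: income = $258,000 + $4,000 × 2,619/8,730 = $259,200.

$259,200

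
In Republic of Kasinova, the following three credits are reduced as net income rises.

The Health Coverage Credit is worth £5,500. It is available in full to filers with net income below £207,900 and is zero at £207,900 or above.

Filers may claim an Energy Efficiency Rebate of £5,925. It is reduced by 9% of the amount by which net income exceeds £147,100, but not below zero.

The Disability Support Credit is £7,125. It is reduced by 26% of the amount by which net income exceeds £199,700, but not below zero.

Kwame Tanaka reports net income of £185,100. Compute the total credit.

£15,130

Health Coverage Credit: £185,100 is below the £207,900 cutoff, so the full £5,500 applies.
Energy Efficiency Rebate: 9% of the £38,000 excess over £147,100 is £3,420; credit = £5,925 − £3,420 = £2,505.
Disability Support Credit: £185,100 is at or below the £199,700 threshold, so the full £7,125 applies.
Total: £5,500 + £2,505 + £7,125 = £15,130.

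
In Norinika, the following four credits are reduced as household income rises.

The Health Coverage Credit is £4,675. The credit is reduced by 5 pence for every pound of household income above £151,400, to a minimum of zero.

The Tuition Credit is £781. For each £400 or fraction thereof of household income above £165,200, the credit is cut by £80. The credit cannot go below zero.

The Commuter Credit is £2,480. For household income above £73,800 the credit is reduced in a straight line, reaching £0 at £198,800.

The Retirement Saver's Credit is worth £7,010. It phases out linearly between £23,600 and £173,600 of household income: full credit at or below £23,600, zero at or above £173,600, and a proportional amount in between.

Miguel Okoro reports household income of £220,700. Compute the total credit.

£1,210

Health Coverage Credit: 5% of the £69,300 excess over £151,400 is £3,465; credit = £4,675 − £3,465 = £1,210.
Tuition Credit: income exceeds £165,200 by £55,500 → 139 increments × £80 = £11,120 ≥ base, so the credit is £0.
Commuter Credit: £220,700 is at or above £198,800, so the credit is £0.
Retirement Saver's Credit: £220,700 is at or above £173,600, so the credit is £0.
Total: £1,210 + £0 + £0 + £0 = £1,210.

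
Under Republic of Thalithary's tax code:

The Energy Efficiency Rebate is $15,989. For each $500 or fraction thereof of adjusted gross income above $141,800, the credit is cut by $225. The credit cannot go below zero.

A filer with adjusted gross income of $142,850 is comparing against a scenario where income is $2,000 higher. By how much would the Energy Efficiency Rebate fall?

At $142,850 — income exceeds $141,800 by $1,050, which is 3 full-or-partial $500 increments; reduction = 3 × $225 = $675, leaving $15,314.
At $144,850 — income exceeds $141,800 by $3,050, which is 7 full-or-partial $500 increments; reduction = 7 × $225 = $1,575, leaving $14,414.
Lost: $15,314 − $14,414 = $900.

$900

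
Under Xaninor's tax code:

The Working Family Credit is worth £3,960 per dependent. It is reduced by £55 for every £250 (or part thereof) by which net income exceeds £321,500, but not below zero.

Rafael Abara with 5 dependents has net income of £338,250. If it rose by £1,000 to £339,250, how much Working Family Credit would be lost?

At £338,250 — base = 5 × £3,960 = £19,800. income exceeds £321,500 by £16,750, which is 67 full-or-partial £250 increments; reduction = 67 × £55 = £3,685, leaving £16,115.
At £339,250 — base = 5 × £3,960 = £19,800. income exceeds £321,500 by £17,750, which is 71 full-or-partial £250 increments; reduction = 71 × £55 = £3,905, leaving £15,895.
Lost: £16,115 − £15,895 = £220.

£220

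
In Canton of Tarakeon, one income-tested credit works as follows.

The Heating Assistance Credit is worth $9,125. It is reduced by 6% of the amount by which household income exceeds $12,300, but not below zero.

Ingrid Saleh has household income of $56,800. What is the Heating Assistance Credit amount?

Heating Assistance Credit: 6% of the $44,500 excess over $12,300 is $2,670; credit = $9,125 − $2,670 = $6,455.

$6,455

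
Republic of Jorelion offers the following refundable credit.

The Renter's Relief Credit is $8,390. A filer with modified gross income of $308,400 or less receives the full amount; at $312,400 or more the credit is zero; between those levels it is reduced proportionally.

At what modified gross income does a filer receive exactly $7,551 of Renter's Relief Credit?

$7,551 is 7,551/8,390 of the full $8,390, so 839/8,390 of the $4,000 range has been used: income = $308,400 + $4,000 × 839/8,390 = $308,800.

$308,800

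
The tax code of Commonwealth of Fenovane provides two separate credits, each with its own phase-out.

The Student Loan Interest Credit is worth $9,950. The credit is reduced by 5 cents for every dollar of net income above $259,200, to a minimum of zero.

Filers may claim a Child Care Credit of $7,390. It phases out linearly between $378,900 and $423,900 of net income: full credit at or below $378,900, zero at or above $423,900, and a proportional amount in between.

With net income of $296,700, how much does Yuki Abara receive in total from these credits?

$15,465

Student Loan Interest Credit: 5% of the $37,500 excess over $259,200 is $1,875; credit = $9,950 − $1,875 = $8,075.
Child Care Credit: $296,700 is at or below the $378,900 threshold, so the full $7,390 applies.
Total: $8,075 + $7,390 = $15,465.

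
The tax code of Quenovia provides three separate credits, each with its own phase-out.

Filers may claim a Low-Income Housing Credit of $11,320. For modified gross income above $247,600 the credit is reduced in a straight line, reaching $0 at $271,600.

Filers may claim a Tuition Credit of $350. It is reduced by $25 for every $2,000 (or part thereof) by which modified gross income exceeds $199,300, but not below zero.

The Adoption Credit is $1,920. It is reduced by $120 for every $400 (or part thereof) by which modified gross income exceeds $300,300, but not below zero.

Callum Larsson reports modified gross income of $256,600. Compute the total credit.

$8,995

Low-Income Housing Credit: $256,600 is $9,000 into a $24,000 phase-out range, leaving 15,000/24,000 of the credit: $11,320 × 15,000/24,000 = $7,075.
Tuition Credit: income exceeds $199,300 by $57,300 → 29 increments × $25 = $725 ≥ base, so the credit is $0.
Adoption Credit: $256,600 is at or below the $300,300 threshold, so the full $1,920 applies.
Total: $7,075 + $0 + $1,920 = $8,995.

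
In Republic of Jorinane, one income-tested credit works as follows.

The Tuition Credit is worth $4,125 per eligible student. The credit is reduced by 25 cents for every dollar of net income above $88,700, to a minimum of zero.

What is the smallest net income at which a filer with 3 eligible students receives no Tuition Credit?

$138,200

Full credit = 3 × $4,125 = $12,375.
The credit falls by 25% of each dollar above $88,700, so it reaches zero when the excess is $12,375 / 25% = $49,500: income = $88,700 + $49,500 = $138,200.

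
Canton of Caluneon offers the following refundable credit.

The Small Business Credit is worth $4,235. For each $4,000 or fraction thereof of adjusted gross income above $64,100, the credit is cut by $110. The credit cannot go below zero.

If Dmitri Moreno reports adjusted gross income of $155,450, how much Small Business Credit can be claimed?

Small Business Credit: income exceeds $64,100 by $91,350, which is 23 full-or-partial $4,000 increments; reduction = 23 × $110 = $2,530, leaving $1,705.

$1,705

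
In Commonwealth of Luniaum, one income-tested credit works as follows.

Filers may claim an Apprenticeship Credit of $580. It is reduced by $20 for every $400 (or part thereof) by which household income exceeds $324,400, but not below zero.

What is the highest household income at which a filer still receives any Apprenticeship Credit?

After 28 increments the reduction is 28 × $20 = $560, leaving $20; one more increment wipes it out. Increment 28 ends at excess 28 × $400 = $11,200, so the highest qualifying income is $324,400 + $11,200 = $335,600.

$335,600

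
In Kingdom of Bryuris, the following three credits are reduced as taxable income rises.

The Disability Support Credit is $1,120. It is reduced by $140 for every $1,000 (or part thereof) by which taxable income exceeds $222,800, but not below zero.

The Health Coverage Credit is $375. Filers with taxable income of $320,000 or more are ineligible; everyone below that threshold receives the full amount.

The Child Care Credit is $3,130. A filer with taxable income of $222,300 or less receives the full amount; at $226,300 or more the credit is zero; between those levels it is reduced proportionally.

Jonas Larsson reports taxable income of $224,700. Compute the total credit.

$2,467

Disability Support Credit: income exceeds $222,800 by $1,900, which is 2 full-or-partial $1,000 increments; reduction = 2 × $140 = $280, leaving $840.
Health Coverage Credit: $224,700 is below the $320,000 cutoff, so the full $375 applies.
Child Care Credit: $224,700 is $2,400 into a $4,000 phase-out range, leaving 1,600/4,000 of the credit: $3,130 × 1,600/4,000 = $1,252.
Total: $840 + $375 + $1,252 = $2,467.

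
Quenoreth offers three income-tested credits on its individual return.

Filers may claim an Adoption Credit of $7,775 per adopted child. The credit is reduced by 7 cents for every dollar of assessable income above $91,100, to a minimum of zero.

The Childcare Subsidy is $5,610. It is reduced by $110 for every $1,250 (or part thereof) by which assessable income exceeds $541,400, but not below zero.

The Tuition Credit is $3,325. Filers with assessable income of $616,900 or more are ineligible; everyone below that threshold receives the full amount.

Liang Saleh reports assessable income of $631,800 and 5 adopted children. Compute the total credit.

$1,026

Adoption Credit: base = 5 × $7,775 = $38,875. 7% of the $540,700 excess over $91,100 is $37,849; credit = $38,875 − $37,849 = $1,026.
Childcare Subsidy: income exceeds $541,400 by $90,400 → 73 increments × $110 = $8,030 ≥ base, so the credit is $0.
Tuition Credit: $631,800 meets or exceeds the $616,900 cutoff, so the credit is $0.
Total: $1,026 + $0 + $0 = $1,026.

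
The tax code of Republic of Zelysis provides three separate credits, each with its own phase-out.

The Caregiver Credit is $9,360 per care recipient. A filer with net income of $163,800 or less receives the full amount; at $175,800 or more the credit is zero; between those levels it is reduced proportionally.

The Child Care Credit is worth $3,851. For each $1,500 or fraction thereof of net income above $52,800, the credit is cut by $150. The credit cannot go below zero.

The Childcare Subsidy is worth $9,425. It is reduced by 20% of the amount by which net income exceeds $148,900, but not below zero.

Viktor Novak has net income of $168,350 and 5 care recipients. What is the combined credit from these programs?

Caregiver Credit: base = 5 × $9,360 = $46,800. $168,350 is $4,550 into a $12,000 phase-out range, leaving 7,450/12,000 of the credit: $46,800 × 7,450/12,000 = $29,055.
Child Care Credit: income exceeds $52,800 by $115,550 → 78 increments × $150 = $11,700 ≥ base, so the credit is $0.
Childcare Subsidy: 20% of the $19,450 excess over $148,900 is $3,890; credit = $9,425 − $3,890 = $5,535.
Total: $29,055 + $0 + $5,535 = $34,590.

$34,590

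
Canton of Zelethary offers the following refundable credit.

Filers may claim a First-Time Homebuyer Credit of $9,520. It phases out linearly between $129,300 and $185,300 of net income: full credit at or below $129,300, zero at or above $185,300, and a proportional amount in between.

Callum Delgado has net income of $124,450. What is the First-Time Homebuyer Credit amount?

First-Time Homebuyer Credit: $124,450 is at or below the $129,300 threshold, so the full $9,520 applies.

$9,520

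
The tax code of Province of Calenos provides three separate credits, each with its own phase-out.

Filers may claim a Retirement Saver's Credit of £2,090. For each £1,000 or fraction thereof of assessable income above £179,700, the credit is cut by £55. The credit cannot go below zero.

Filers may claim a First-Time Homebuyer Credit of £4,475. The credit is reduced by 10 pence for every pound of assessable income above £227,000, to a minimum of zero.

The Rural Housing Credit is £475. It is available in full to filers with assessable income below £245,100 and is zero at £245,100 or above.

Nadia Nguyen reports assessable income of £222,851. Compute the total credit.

Retirement Saver's Credit: income exceeds £179,700 by £43,151 → 44 increments × £55 = £2,420 ≥ base, so the credit is £0.
First-Time Homebuyer Credit: £222,851 is at or below the £227,000 threshold, so the full £4,475 applies.
Rural Housing Credit: £222,851 is below the £245,100 cutoff, so the full £475 applies.
Total: £0 + £4,475 + £475 = £4,950.

£4,950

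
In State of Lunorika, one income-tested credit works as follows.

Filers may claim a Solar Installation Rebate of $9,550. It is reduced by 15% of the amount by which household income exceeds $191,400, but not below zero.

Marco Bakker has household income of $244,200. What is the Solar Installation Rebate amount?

$1,630

Solar Installation Rebate: 15% of the $52,800 excess over $191,400 is $7,920; credit = $9,550 − $7,920 = $1,630.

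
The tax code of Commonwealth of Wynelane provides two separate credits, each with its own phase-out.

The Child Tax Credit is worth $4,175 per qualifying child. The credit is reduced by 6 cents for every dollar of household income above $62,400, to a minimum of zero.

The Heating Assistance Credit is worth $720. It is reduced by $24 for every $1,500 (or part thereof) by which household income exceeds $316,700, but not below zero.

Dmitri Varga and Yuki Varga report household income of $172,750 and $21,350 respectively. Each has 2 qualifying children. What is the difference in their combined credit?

$6,621

Dmitri ($172,750): Child Tax Credit: base = 2 × $4,175 = $8,350. 6% of the $110,350 excess over $62,400 is $6,621; credit = $8,350 − $6,621 = $1,729. Heating Assistance Credit: $172,750 is at or below the $316,700 threshold, so the full $720 applies. total $1,729 + $720 = $2,449
Yuki ($21,350): Child Tax Credit: base = 2 × $4,175 = $8,350. $21,350 is at or below the $62,400 threshold, so the full $8,350 applies. Heating Assistance Credit: $21,350 is at or below the $316,700 threshold, so the full $720 applies. total $8,350 + $720 = $9,070
Difference: |$2,449 − $9,070| = $6,621.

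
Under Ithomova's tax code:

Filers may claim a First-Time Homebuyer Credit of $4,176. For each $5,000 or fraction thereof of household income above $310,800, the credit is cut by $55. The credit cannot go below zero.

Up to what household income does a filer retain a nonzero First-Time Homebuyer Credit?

$685,800

After 75 increments the reduction is 75 × $55 = $4,125, leaving $51; one more increment wipes it out. Increment 75 ends at excess 75 × $5,000 = $375,000, so the highest qualifying income is $310,800 + $375,000 = $685,800.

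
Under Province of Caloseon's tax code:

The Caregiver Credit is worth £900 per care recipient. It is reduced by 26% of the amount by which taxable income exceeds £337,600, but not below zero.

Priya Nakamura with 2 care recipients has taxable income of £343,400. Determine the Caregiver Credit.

£292

Caregiver Credit: base = 2 × £900 = £1,800. 26% of the £5,800 excess over £337,600 is £1,508; credit = £1,800 − £1,508 = £292.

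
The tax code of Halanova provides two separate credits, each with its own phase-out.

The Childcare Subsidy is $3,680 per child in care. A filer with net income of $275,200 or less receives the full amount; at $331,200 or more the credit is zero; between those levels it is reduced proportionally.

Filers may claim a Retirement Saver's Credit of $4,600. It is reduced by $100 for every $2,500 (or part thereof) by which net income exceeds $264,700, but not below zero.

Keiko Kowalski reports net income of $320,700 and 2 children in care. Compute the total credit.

Childcare Subsidy: base = 2 × $3,680 = $7,360. $320,700 is $45,500 into a $56,000 phase-out range, leaving 10,500/56,000 of the credit: $7,360 × 10,500/56,000 = $1,380.
Retirement Saver's Credit: income exceeds $264,700 by $56,000, which is 23 full-or-partial $2,500 increments; reduction = 23 × $100 = $2,300, leaving $2,300.
Total: $1,380 + $2,300 = $3,680.

$3,680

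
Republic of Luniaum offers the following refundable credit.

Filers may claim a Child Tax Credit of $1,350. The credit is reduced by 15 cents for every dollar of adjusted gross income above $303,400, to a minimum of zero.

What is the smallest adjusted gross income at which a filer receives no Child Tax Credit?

$312,400

The credit falls by 15% of each dollar above $303,400, so it reaches zero when the excess is $1,350 / 15% = $9,000: income = $303,400 + $9,000 = $312,400.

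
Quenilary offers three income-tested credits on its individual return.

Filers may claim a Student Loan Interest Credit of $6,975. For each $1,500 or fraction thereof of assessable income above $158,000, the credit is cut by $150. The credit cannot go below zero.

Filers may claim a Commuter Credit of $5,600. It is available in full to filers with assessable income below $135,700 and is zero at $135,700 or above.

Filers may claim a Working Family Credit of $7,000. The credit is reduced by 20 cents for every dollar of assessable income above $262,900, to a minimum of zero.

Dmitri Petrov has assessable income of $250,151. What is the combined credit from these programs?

$7,000

Student Loan Interest Credit: income exceeds $158,000 by $92,151 → 62 increments × $150 = $9,300 ≥ base, so the credit is $0.
Commuter Credit: $250,151 meets or exceeds the $135,700 cutoff, so the credit is $0.
Working Family Credit: $250,151 is at or below the $262,900 threshold, so the full $7,000 applies.
Total: $0 + $0 + $7,000 = $7,000.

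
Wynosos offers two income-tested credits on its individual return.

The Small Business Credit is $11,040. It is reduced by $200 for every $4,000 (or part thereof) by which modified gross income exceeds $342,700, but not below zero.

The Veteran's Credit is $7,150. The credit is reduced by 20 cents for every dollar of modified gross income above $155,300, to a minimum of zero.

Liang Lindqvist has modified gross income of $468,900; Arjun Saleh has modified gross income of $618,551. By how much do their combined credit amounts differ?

$4,640

Liang ($468,900): Small Business Credit: income exceeds $342,700 by $126,200, which is 32 full-or-partial $4,000 increments; reduction = 32 × $200 = $6,400, leaving $4,640. Veteran's Credit: 20% of the $313,600 excess over $155,300 is $62,720 ≥ base, so the credit is $0. total $4,640 + $0 = $4,640
Arjun ($618,551): Small Business Credit: income exceeds $342,700 by $275,851 → 69 increments × $200 = $13,800 ≥ base, so the credit is $0. Veteran's Credit: 20% of the $463,251 excess over $155,300 is $92,650.20 ≥ base, so the credit is $0. total $0 + $0 = $0
Difference: |$4,640 − $0| = $4,640.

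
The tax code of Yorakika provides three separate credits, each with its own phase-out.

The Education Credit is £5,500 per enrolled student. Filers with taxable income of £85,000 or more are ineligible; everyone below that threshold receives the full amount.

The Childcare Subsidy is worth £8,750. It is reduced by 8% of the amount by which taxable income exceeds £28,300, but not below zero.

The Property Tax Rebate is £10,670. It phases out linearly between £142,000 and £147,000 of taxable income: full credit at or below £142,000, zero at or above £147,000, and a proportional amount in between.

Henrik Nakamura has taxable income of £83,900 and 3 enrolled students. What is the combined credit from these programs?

£31,472

Education Credit: base = 3 × £5,500 = £16,500. £83,900 is below the £85,000 cutoff, so the full £16,500 applies.
Childcare Subsidy: 8% of the £55,600 excess over £28,300 is £4,448; credit = £8,750 − £4,448 = £4,302.
Property Tax Rebate: £83,900 is at or below the £142,000 threshold, so the full £10,670 applies.
Total: £16,500 + £4,302 + £10,670 = £31,472.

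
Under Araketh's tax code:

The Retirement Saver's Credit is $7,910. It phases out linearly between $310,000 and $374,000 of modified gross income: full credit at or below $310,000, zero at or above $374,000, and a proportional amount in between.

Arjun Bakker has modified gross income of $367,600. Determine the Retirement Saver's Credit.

$791

Retirement Saver's Credit: $367,600 is $57,600 into a $64,000 phase-out range, leaving 6,400/64,000 of the credit: $7,910 × 6,400/64,000 = $791.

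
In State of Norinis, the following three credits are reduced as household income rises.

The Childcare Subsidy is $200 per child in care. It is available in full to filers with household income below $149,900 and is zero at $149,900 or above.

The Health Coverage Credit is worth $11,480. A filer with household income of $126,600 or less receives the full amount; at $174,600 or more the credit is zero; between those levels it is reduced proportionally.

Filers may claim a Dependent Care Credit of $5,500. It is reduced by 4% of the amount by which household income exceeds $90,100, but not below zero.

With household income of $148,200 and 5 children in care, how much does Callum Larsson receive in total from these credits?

$10,490

Childcare Subsidy: base = 5 × $200 = $1,000. $148,200 is below the $149,900 cutoff, so the full $1,000 applies.
Health Coverage Credit: $148,200 is $21,600 into a $48,000 phase-out range, leaving 26,400/48,000 of the credit: $11,480 × 26,400/48,000 = $6,314.
Dependent Care Credit: 4% of the $58,100 excess over $90,100 is $2,324; credit = $5,500 − $2,324 = $3,176.
Total: $1,000 + $6,314 + $3,176 = $10,490.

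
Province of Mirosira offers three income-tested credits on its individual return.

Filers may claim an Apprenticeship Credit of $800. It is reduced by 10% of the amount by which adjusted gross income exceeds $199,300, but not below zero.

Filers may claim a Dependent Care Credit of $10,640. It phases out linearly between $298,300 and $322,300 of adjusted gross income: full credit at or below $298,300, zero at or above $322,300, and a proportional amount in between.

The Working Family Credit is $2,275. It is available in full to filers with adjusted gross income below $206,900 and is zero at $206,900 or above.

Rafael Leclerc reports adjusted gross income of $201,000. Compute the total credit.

Apprenticeship Credit: 10% of the $1,700 excess over $199,300 is $170; credit = $800 − $170 = $630.
Dependent Care Credit: $201,000 is at or below the $298,300 threshold, so the full $10,640 applies.
Working Family Credit: $201,000 is below the $206,900 cutoff, so the full $2,275 applies.
Total: $630 + $10,640 + $2,275 = $13,545.

$13,545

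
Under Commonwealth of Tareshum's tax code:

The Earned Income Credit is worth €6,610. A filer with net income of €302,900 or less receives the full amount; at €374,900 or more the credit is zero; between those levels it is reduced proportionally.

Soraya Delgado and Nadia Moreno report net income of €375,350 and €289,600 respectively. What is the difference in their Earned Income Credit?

€6,610

Soraya (€375,350): Earned Income Credit: €375,350 is at or above €374,900, so the credit is €0.
Nadia (€289,600): Earned Income Credit: €289,600 is at or below the €302,900 threshold, so the full €6,610 applies.
Difference: |€0 − €6,610| = €6,610.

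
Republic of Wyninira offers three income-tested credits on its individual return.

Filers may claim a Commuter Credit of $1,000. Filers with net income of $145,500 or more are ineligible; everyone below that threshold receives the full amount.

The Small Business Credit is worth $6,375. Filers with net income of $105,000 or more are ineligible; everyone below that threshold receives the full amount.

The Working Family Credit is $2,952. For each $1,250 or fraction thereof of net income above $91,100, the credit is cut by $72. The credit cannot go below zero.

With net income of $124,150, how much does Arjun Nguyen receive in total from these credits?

$2,008

Commuter Credit: $124,150 is below the $145,500 cutoff, so the full $1,000 applies.
Small Business Credit: $124,150 meets or exceeds the $105,000 cutoff, so the credit is $0.
Working Family Credit: income exceeds $91,100 by $33,050, which is 27 full-or-partial $1,250 increments; reduction = 27 × $72 = $1,944, leaving $1,008.
Total: $1,000 + $0 + $1,008 = $2,008.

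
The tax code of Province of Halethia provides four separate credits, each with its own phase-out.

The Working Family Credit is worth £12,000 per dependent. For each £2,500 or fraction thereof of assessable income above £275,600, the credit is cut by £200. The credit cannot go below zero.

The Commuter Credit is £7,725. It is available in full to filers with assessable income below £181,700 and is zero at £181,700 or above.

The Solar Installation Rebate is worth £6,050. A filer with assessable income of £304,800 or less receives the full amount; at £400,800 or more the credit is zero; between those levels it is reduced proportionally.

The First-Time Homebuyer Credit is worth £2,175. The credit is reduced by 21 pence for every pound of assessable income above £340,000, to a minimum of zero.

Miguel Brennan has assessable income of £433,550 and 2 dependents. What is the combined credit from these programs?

Working Family Credit: base = 2 × £12,000 = £24,000. income exceeds £275,600 by £157,950, which is 64 full-or-partial £2,500 increments; reduction = 64 × £200 = £12,800, leaving £11,200.
Commuter Credit: £433,550 meets or exceeds the £181,700 cutoff, so the credit is £0.
Solar Installation Rebate: £433,550 is at or above £400,800, so the credit is £0.
First-Time Homebuyer Credit: 21% of the £93,550 excess over £340,000 is £19,645.50 ≥ base, so the credit is £0.
Total: £11,200 + £0 + £0 + £0 = £11,200.

£11,200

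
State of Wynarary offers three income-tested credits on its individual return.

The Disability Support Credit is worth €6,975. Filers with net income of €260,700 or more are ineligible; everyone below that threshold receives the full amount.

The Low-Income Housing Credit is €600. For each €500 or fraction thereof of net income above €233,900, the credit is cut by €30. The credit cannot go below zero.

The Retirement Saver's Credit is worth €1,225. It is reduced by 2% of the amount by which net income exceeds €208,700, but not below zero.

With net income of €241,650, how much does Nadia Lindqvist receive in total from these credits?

€7,661

Disability Support Credit: €241,650 is below the €260,700 cutoff, so the full €6,975 applies.
Low-Income Housing Credit: income exceeds €233,900 by €7,750, which is 16 full-or-partial €500 increments; reduction = 16 × €30 = €480, leaving €120.
Retirement Saver's Credit: 2% of the €32,950 excess over €208,700 is €659; credit = €1,225 − €659 = €566.
Total: €6,975 + €120 + €566 = €7,661.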